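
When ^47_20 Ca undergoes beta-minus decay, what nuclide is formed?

Beta-minus decay: mass number changes by +0, atomic number by +1.
A: 47 = 47; Z: 20 + 1 = 21.
Z = 21 is scandium, so the daughter is ^47_21 Sc.

Sc-47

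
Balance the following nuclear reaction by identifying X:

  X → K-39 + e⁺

Ca-39

Conserve mass number: A = 39 + 0, so A = 39.
Conserve atomic number: Z = 19 + 1, so Z = 20.
Z = 20 is calcium, so the species is Ca-39.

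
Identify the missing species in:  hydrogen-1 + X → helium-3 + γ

deuteron

Conserve mass number: 1 + A = 3 + 0, so A = 2.
Conserve atomic number: 1 + Z = 2 + 0, so Z = 1.
A = 2 and Z = 1 is hydrogen-2 — a deuteron.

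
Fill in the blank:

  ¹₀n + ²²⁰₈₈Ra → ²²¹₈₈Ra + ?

Conserve mass number: 1 + 220 = 221 + A, so A = 0.
Conserve atomic number: 0 + 88 = 88 + Z, so Z = 0.
A = 0 and Z = 0 is ⁰₀γ — a gamma ray.

gamma ray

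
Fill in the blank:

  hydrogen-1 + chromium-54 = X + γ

Conserve mass number: 1 + 54 = A + 0, so A = 55.
Conserve atomic number: 1 + 24 = Z + 0, so Z = 25.
Z = 25 is manganese, so the species is manganese-55.

Mn-55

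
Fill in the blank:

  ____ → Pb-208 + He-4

Po-212

Conserve mass number: A = 208 + 4, so A = 212.
Conserve atomic number: Z = 82 + 2, so Z = 84.
Z = 84 is polonium, so the species is Po-212.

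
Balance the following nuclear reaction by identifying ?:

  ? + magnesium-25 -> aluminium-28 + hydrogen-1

alpha particle

Conserve mass number: A + 25 = 28 + 1, so A = 4.
Conserve atomic number: Z + 12 = 13 + 1, so Z = 2.
A = 4 and Z = 2 is helium-4 — an alpha particle.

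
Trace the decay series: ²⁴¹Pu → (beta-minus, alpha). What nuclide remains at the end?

Np-237

Start: (A, Z) = (241, 94).
After β⁻: (241, 95).
After α: (237, 93).
Z = 93 is neptunium.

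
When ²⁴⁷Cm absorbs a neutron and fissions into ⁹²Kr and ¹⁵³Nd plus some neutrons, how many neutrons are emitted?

3

Conserve mass number: 248 = 92 + 153 + k, so k = 248 − 245 = 3.
Check atomic number: 96 = 36 + 60 + 0 = 96. ✓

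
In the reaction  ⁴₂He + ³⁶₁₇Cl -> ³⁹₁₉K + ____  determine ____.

neutron

Conserve mass number: 4 + 36 = 39 + A, so A = 1.
Conserve atomic number: 2 + 17 = 19 + Z, so Z = 0.
A = 1 and Z = 0 is ¹₀n — a neutron.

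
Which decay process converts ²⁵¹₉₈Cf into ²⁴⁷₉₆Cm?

alpha decay

ΔA = 247 − 251 = -4; ΔZ = 96 − 98 = -2.
A drops by 4 and Z drops by 2 — the signature of alpha emission.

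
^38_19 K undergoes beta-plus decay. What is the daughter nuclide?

Ar-38

Beta-plus decay: mass number changes by +0, atomic number by -1.
A: 38 = 38; Z: 19 − 1 = 18.
Z = 18 is argon, so the daughter is ^38_18 Ar.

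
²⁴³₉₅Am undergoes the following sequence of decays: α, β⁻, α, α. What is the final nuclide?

Start: (A, Z) = (243, 95).
After α: (239, 93).
After β⁻: (239, 94).
After α: (235, 92).
After α: (231, 90).
Z = 90 is thorium.

Th-231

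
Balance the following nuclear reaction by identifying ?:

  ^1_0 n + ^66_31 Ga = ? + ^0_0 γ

Ga-67

Conserve mass number: 1 + 66 = A + 0, so A = 67.
Conserve atomic number: 0 + 31 = Z + 0, so Z = 31.
Z = 31 is gallium, so the species is ^67_31 Ga.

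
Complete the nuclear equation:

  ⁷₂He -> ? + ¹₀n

Conserve mass number: 7 = A + 1, so A = 6.
Conserve atomic number: 2 = Z + 0, so Z = 2.
Z = 2 is helium, so the species is ⁶₂He.

He-6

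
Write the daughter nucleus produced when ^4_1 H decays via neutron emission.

H-3

Neutron emission: mass number changes by -1, atomic number by +0.
A: 4 − 1 = 3; Z: 1 = 1.
Z = 1 is hydrogen, so the daughter is ^3_1 H.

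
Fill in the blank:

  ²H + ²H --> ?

Conserve mass number: 2 + 2 = A, so A = 4.
Conserve atomic number: 1 + 1 = Z, so Z = 2.
A = 4 and Z = 2 is ⁴He — an alpha particle.

He-4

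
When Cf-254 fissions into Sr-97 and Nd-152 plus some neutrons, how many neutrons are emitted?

Conserve mass number: 254 = 97 + 152 + k, so k = 254 − 249 = 5.
Check atomic number: 98 = 38 + 60 + 0 = 98. ✓

5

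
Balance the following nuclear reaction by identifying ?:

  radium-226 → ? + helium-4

Rn-222

Conserve mass number: 226 = A + 4, so A = 222.
Conserve atomic number: 88 = Z + 2, so Z = 86.
Z = 86 is radon, so the species is radon-222.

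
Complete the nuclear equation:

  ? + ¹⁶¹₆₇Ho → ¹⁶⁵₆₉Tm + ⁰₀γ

alpha particle

Conserve mass number: A + 161 = 165 + 0, so A = 4.
Conserve atomic number: Z + 67 = 69 + 0, so Z = 2.
A = 4 and Z = 2 is ⁴₂He — an alpha particle.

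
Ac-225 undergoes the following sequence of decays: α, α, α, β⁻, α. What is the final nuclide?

Start: (A, Z) = (225, 89).
After α: (221, 87).
After α: (217, 85).
After α: (213, 83).
After β⁻: (213, 84).
After α: (209, 82).
Z = 82 is lead.

Pb-209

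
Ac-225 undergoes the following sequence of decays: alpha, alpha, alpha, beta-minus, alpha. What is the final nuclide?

Pb-209

Start: (A, Z) = (225, 89).
After α: (221, 87).
After α: (217, 85).
After α: (213, 83).
After β⁻: (213, 84).
After α: (209, 82).
Z = 82 is lead.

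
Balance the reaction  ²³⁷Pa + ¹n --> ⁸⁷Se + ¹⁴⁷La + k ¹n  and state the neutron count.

4

Conserve mass number: 238 = 87 + 147 + k, so k = 238 − 234 = 4.
Check atomic number: 91 = 34 + 57 + 0 = 91. ✓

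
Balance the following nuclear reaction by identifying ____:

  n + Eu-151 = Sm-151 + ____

Conserve mass number: 1 + 151 = 151 + A, so A = 1.
Conserve atomic number: 0 + 63 = 62 + Z, so Z = 1.
A = 1 and Z = 1 is H-1 — a proton.

proton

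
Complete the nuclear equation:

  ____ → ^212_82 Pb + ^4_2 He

Po-216

Conserve mass number: A = 212 + 4, so A = 216.
Conserve atomic number: Z = 82 + 2, so Z = 84.
Z = 84 is polonium, so the species is ^216_84 Po.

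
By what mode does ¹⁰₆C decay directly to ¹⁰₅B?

beta-plus decay or electron capture

ΔA = 10 − 10 = 0; ΔZ = 5 − 6 = -1.
A is unchanged and Z drops by 1 — a proton has become a neutron (β⁺ emission or electron capture).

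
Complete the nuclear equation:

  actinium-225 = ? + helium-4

Conserve mass number: 225 = A + 4, so A = 221.
Conserve atomic number: 89 = Z + 2, so Z = 87.
Z = 87 is francium, so the species is francium-221.

Fr-221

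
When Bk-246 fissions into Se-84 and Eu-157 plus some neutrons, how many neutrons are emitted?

5

Conserve mass number: 246 = 84 + 157 + k, so k = 246 − 241 = 5.
Check atomic number: 97 = 34 + 63 + 0 = 97. ✓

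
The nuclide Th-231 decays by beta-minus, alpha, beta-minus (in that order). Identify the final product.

Th-227

Start: (A, Z) = (231, 90).
After β⁻: (231, 91).
After α: (227, 89).
After β⁻: (227, 90).
Z = 90 is thorium.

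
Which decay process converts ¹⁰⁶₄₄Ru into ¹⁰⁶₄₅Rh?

beta-minus decay

ΔA = 106 − 106 = 0; ΔZ = 45 − 44 = +1.
A is unchanged and Z rises by 1 — a neutron has become a proton (β⁻ decay).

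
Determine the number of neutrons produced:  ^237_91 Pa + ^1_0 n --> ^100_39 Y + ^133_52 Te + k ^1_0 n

Conserve mass number: 238 = 100 + 133 + k, so k = 238 − 233 = 5.
Check atomic number: 91 = 39 + 52 + 0 = 91. ✓

5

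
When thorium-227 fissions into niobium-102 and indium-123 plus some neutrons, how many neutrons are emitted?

Conserve mass number: 227 = 102 + 123 + k, so k = 227 − 225 = 2.
Check atomic number: 90 = 41 + 49 + 0 = 90. ✓

2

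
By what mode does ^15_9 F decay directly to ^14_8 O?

ΔA = 14 − 15 = -1; ΔZ = 8 − 9 = -1.
A drops by 1 and Z drops by 1 — a proton was emitted.

proton emission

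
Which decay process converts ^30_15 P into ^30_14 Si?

beta-plus decay or electron capture

ΔA = 30 − 30 = 0; ΔZ = 14 − 15 = -1.
A is unchanged and Z drops by 1 — a proton has become a neutron (β⁺ emission or electron capture).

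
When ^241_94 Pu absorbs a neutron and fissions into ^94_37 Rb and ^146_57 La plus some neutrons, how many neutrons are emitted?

Conserve mass number: 242 = 94 + 146 + k, so k = 242 − 240 = 2.
Check atomic number: 94 = 37 + 57 + 0 = 94. ✓

2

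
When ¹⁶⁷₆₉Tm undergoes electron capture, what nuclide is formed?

Er-167

Electron capture: mass number changes by +0, atomic number by -1.
A: 167 = 167; Z: 69 − 1 = 68.
Z = 68 is erbium, so the daughter is ¹⁶⁷₆₈Er.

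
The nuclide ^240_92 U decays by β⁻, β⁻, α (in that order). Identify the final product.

Start: (A, Z) = (240, 92).
After β⁻: (240, 93).
After β⁻: (240, 94).
After α: (236, 92).
Z = 92 is uranium.

U-236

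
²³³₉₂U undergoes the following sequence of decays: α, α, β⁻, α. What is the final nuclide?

Start: (A, Z) = (233, 92).
After α: (229, 90).
After α: (225, 88).
After β⁻: (225, 89).
After α: (221, 87).
Z = 87 is francium.

Fr-221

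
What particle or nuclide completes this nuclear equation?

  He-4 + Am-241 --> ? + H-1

Conserve mass number: 4 + 241 = A + 1, so A = 244.
Conserve atomic number: 2 + 95 = Z + 1, so Z = 96.
Z = 96 is curium, so the species is Cm-244.

Cm-244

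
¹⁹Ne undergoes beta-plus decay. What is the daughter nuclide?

F-19

Beta-plus decay: mass number changes by +0, atomic number by -1.
A: 19 = 19; Z: 10 − 1 = 9.
Z = 9 is fluorine, so the daughter is ¹⁹F.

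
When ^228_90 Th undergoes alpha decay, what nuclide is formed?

Alpha decay: mass number changes by -4, atomic number by -2.
A: 228 − 4 = 224; Z: 90 − 2 = 88.
Z = 88 is radium, so the daughter is ^224_88 Ra.

Ra-224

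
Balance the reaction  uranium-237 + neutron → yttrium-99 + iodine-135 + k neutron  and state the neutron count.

Conserve mass number: 238 = 99 + 135 + k, so k = 238 − 234 = 4.
Check atomic number: 92 = 39 + 53 + 0 = 92. ✓

4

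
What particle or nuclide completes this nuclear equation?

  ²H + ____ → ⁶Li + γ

Conserve mass number: 2 + A = 6 + 0, so A = 4.
Conserve atomic number: 1 + Z = 3 + 0, so Z = 2.
A = 4 and Z = 2 is ⁴He — an alpha particle.

alpha particle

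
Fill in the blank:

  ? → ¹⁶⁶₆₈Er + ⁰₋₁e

Conserve mass number: A = 166 + 0, so A = 166.
Conserve atomic number: Z = 68 − 1, so Z = 67.
Z = 67 is holmium, so the species is ¹⁶⁶₆₇Ho.

Ho-166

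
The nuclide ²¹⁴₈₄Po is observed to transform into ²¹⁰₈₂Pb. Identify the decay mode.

alpha decay

ΔA = 210 − 214 = -4; ΔZ = 82 − 84 = -2.
A drops by 4 and Z drops by 2 — the signature of alpha emission.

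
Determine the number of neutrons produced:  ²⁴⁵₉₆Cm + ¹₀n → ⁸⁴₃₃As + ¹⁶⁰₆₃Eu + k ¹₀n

2

Conserve mass number: 246 = 84 + 160 + k, so k = 246 − 244 = 2.
Check atomic number: 96 = 33 + 63 + 0 = 96. ✓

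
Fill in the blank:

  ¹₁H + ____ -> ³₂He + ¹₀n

Conserve mass number: 1 + A = 3 + 1, so A = 3.
Conserve atomic number: 1 + Z = 2 + 0, so Z = 1.
A = 3 and Z = 1 is ³₁H — a triton.

triton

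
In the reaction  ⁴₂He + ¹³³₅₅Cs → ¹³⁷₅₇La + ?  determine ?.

gamma ray

Conserve mass number: 4 + 133 = 137 + A, so A = 0.
Conserve atomic number: 2 + 55 = 57 + Z, so Z = 0.
A = 0 and Z = 0 is ⁰₀γ — a gamma ray.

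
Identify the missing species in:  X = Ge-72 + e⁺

As-72

Conserve mass number: A = 72 + 0, so A = 72.
Conserve atomic number: Z = 32 + 1, so Z = 33.
Z = 33 is arsenic, so the species is As-72.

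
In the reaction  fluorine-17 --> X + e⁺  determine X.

O-17

Conserve mass number: 17 = A + 0, so A = 17.
Conserve atomic number: 9 = Z + 1, so Z = 8.
Z = 8 is oxygen, so the species is oxygen-17.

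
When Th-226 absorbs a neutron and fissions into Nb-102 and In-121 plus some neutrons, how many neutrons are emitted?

4

Conserve mass number: 227 = 102 + 121 + k, so k = 227 − 223 = 4.
Check atomic number: 90 = 41 + 49 + 0 = 90. ✓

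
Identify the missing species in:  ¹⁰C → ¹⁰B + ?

positron

Conserve mass number: 10 = 10 + A, so A = 0.
Conserve atomic number: 6 = 5 + Z, so Z = 1.
A = 0 and Z = 1 is e⁺ — a positron.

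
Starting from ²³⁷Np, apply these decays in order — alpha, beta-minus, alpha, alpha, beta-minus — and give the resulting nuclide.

Ac-225

Start: (A, Z) = (237, 93).
After α: (233, 91).
After β⁻: (233, 92).
After α: (229, 90).
After α: (225, 88).
After β⁻: (225, 89).
Z = 89 is actinium.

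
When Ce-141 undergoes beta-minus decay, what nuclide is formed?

Beta-minus decay: mass number changes by +0, atomic number by +1.
A: 141 = 141; Z: 58 + 1 = 59.
Z = 59 is praseodymium, so the daughter is Pr-141.

Pr-141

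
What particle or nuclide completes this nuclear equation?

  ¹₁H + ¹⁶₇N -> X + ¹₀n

Conserve mass number: 1 + 16 = A + 1, so A = 16.
Conserve atomic number: 1 + 7 = Z + 0, so Z = 8.
Z = 8 is oxygen, so the species is ¹⁶₈O.

O-16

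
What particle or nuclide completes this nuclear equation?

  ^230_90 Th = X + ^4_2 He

Conserve mass number: 230 = A + 4, so A = 226.
Conserve atomic number: 90 = Z + 2, so Z = 88.
Z = 88 is radium, so the species is ^226_88 Ra.

Ra-226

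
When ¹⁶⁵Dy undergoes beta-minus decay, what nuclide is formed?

Ho-165

Beta-minus decay: mass number changes by +0, atomic number by +1.
A: 165 = 165; Z: 66 + 1 = 67.
Z = 67 is holmium, so the daughter is ¹⁶⁵Ho.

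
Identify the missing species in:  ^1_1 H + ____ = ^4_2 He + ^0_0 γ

triton

Conserve mass number: 1 + A = 4 + 0, so A = 3.
Conserve atomic number: 1 + Z = 2 + 0, so Z = 1.
A = 3 and Z = 1 is ^3_1 H — a triton.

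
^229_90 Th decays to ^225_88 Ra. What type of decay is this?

alpha decay

ΔA = 225 − 229 = -4; ΔZ = 88 − 90 = -2.
A drops by 4 and Z drops by 2 — the signature of alpha emission.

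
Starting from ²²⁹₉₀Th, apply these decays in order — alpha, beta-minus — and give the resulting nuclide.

Ac-225

Start: (A, Z) = (229, 90).
After α: (225, 88).
After β⁻: (225, 89).
Z = 89 is actinium.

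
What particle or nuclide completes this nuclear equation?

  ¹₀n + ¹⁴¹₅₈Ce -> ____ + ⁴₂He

Conserve mass number: 1 + 141 = A + 4, so A = 138.
Conserve atomic number: 0 + 58 = Z + 2, so Z = 56.
Z = 56 is barium, so the species is ¹³⁸₅₆Ba.

Ba-138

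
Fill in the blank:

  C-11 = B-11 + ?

Conserve mass number: 11 = 11 + A, so A = 0.
Conserve atomic number: 6 = 5 + Z, so Z = 1.
A = 0 and Z = 1 is e⁺ — a positron.

positron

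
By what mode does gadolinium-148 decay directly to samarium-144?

ΔA = 144 − 148 = -4; ΔZ = 62 − 64 = -2.
A drops by 4 and Z drops by 2 — the signature of alpha emission.

alpha decay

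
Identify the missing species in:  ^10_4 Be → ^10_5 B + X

Conserve mass number: 10 = 10 + A, so A = 0.
Conserve atomic number: 4 = 5 + Z, so Z = -1.
A = 0 and Z = -1 is ^0_-1 e — a beta-minus particle.

beta-minus particle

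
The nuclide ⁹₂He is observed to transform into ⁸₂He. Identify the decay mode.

ΔA = 8 − 9 = -1; ΔZ = 2 − 2 = +0.
A drops by 1 with Z unchanged — a neutron was emitted.

neutron emission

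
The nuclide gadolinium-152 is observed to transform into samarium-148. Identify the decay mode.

alpha decay

ΔA = 148 − 152 = -4; ΔZ = 62 − 64 = -2.
A drops by 4 and Z drops by 2 — the signature of alpha emission.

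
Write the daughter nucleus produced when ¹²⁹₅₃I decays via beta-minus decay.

Beta-minus decay: mass number changes by +0, atomic number by +1.
A: 129 = 129; Z: 53 + 1 = 54.
Z = 54 is xenon, so the daughter is ¹²⁹₅₄Xe.

Xe-129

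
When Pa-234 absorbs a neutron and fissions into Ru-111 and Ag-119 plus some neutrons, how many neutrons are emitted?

5

Conserve mass number: 235 = 111 + 119 + k, so k = 235 − 230 = 5.
Check atomic number: 91 = 44 + 47 + 0 = 91. ✓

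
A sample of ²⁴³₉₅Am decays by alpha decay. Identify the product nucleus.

Np-239

Alpha decay: mass number changes by -4, atomic number by -2.
A: 243 − 4 = 239; Z: 95 − 2 = 93.
Z = 93 is neptunium, so the daughter is ²³⁹₉₃Np.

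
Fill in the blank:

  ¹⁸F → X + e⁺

Conserve mass number: 18 = A + 0, so A = 18.
Conserve atomic number: 9 = Z + 1, so Z = 8.
Z = 8 is oxygen, so the species is ¹⁸O.

O-18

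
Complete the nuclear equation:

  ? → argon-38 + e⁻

Conserve mass number: A = 38 + 0, so A = 38.
Conserve atomic number: Z = 18 − 1, so Z = 17.
Z = 17 is chlorine, so the species is chlorine-38.

Cl-38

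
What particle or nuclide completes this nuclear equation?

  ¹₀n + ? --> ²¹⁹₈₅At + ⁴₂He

Fr-222

Conserve mass number: 1 + A = 219 + 4, so A = 222.
Conserve atomic number: 0 + Z = 85 + 2, so Z = 87.
Z = 87 is francium, so the species is ²²²₈₇Fr.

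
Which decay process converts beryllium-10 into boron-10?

ΔA = 10 − 10 = 0; ΔZ = 5 − 4 = +1.
A is unchanged and Z rises by 1 — a neutron has become a proton (β⁻ decay).

beta-minus decay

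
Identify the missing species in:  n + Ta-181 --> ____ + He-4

Conserve mass number: 1 + 181 = A + 4, so A = 178.
Conserve atomic number: 0 + 73 = Z + 2, so Z = 71.
Z = 71 is lutetium, so the species is Lu-178.

Lu-178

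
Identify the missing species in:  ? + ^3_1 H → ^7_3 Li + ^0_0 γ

Conserve mass number: A + 3 = 7 + 0, so A = 4.
Conserve atomic number: Z + 1 = 3 + 0, so Z = 2.
A = 4 and Z = 2 is ^4_2 He — an alpha particle.

alpha particle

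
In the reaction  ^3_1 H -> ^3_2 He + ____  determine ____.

beta-minus particle

Conserve mass number: 3 = 3 + A, so A = 0.
Conserve atomic number: 1 = 2 + Z, so Z = -1.
A = 0 and Z = -1 is ^0_-1 e — a beta-minus particle.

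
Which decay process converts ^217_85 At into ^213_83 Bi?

ΔA = 213 − 217 = -4; ΔZ = 83 − 85 = -2.
A drops by 4 and Z drops by 2 — the signature of alpha emission.

alpha decay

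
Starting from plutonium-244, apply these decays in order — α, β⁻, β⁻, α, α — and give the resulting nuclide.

Start: (A, Z) = (244, 94).
After α: (240, 92).
After β⁻: (240, 93).
After β⁻: (240, 94).
After α: (236, 92).
After α: (232, 90).
Z = 90 is thorium.

Th-232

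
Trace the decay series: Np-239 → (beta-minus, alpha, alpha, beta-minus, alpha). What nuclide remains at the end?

Start: (A, Z) = (239, 93).
After β⁻: (239, 94).
After α: (235, 92).
After α: (231, 90).
After β⁻: (231, 91).
After α: (227, 89).
Z = 89 is actinium.

Ac-227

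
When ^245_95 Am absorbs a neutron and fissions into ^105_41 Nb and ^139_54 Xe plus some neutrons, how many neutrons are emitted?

Conserve mass number: 246 = 105 + 139 + k, so k = 246 − 244 = 2.
Check atomic number: 95 = 41 + 54 + 0 = 95. ✓

2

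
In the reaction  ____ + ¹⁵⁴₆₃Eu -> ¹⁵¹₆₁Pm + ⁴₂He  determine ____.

neutron

Conserve mass number: A + 154 = 151 + 4, so A = 1.
Conserve atomic number: Z + 63 = 61 + 2, so Z = 0.
A = 1 and Z = 0 is ¹₀n — a neutron.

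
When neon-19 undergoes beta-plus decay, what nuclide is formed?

Beta-plus decay: mass number changes by +0, atomic number by -1.
A: 19 = 19; Z: 10 − 1 = 9.
Z = 9 is fluorine, so the daughter is fluorine-19.

F-19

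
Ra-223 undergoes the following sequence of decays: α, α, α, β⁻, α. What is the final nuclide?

Start: (A, Z) = (223, 88).
After α: (219, 86).
After α: (215, 84).
After α: (211, 82).
After β⁻: (211, 83).
After α: (207, 81).
Z = 81 is thallium.

Tl-207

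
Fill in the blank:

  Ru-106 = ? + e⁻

Rh-106

Conserve mass number: 106 = A + 0, so A = 106.
Conserve atomic number: 44 = Z − 1, so Z = 45.
Z = 45 is rhodium, so the species is Rh-106.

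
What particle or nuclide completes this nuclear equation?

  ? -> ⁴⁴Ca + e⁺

Sc-44

Conserve mass number: A = 44 + 0, so A = 44.
Conserve atomic number: Z = 20 + 1, so Z = 21.
Z = 21 is scandium, so the species is ⁴⁴Sc.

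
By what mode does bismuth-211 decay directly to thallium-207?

ΔA = 207 − 211 = -4; ΔZ = 81 − 83 = -2.
A drops by 4 and Z drops by 2 — the signature of alpha emission.

alpha decay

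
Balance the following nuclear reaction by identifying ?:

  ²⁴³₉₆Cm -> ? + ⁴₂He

Conserve mass number: 243 = A + 4, so A = 239.
Conserve atomic number: 96 = Z + 2, so Z = 94.
Z = 94 is plutonium, so the species is ²³⁹₉₄Pu.

Pu-239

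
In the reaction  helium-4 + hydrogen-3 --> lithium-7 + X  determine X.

gamma ray

Conserve mass number: 4 + 3 = 7 + A, so A = 0.
Conserve atomic number: 2 + 1 = 3 + Z, so Z = 0.
A = 0 and Z = 0 is γ — a gamma ray.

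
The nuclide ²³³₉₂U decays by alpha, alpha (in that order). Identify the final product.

Ra-225

Start: (A, Z) = (233, 92).
After α: (229, 90).
After α: (225, 88).
Z = 88 is radium.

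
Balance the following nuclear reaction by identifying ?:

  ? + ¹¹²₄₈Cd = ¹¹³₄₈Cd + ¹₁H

Conserve mass number: A + 112 = 113 + 1, so A = 2.
Conserve atomic number: Z + 48 = 48 + 1, so Z = 1.
A = 2 and Z = 1 is ²₁H — a deuteron.

deuteron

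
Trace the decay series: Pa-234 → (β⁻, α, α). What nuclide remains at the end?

Start: (A, Z) = (234, 91).
After β⁻: (234, 92).
After α: (230, 90).
After α: (226, 88).
Z = 88 is radium.

Ra-226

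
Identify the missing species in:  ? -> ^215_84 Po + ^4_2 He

Rn-219

Conserve mass number: A = 215 + 4, so A = 219.
Conserve atomic number: Z = 84 + 2, so Z = 86.
Z = 86 is radon, so the species is ^219_86 Rn.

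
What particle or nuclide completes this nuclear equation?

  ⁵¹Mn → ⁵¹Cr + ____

positron

Conserve mass number: 51 = 51 + A, so A = 0.
Conserve atomic number: 25 = 24 + Z, so Z = 1.
A = 0 and Z = 1 is e⁺ — a positron.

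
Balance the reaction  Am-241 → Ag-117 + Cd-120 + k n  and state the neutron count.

Conserve mass number: 241 = 117 + 120 + k, so k = 241 − 237 = 4.
Check atomic number: 95 = 47 + 48 + 0 = 95. ✓

4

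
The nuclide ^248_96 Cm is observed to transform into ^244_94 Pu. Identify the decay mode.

ΔA = 244 − 248 = -4; ΔZ = 94 − 96 = -2.
A drops by 4 and Z drops by 2 — the signature of alpha emission.

alpha decay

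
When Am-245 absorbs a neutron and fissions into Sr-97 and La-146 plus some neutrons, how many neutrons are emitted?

Conserve mass number: 246 = 97 + 146 + k, so k = 246 − 243 = 3.
Check atomic number: 95 = 38 + 57 + 0 = 95. ✓

3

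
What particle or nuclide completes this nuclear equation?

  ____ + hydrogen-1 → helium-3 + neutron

triton

Conserve mass number: A + 1 = 3 + 1, so A = 3.
Conserve atomic number: Z + 1 = 2 + 0, so Z = 1.
A = 3 and Z = 1 is hydrogen-3 — a triton.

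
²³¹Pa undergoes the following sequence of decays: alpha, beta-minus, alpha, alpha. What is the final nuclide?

Rn-219

Start: (A, Z) = (231, 91).
After α: (227, 89).
After β⁻: (227, 90).
After α: (223, 88).
After α: (219, 86).
Z = 86 is radon.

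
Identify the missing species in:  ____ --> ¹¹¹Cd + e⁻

Conserve mass number: A = 111 + 0, so A = 111.
Conserve atomic number: Z = 48 − 1, so Z = 47.
Z = 47 is silver, so the species is ¹¹¹Ag.

Ag-111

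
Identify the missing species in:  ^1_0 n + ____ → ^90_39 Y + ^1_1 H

Zr-90

Conserve mass number: 1 + A = 90 + 1, so A = 90.
Conserve atomic number: 0 + Z = 39 + 1, so Z = 40.
Z = 40 is zirconium, so the species is ^90_40 Zr.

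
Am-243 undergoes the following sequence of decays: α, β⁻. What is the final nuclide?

Pu-239

Start: (A, Z) = (243, 95).
After α: (239, 93).
After β⁻: (239, 94).
Z = 94 is plutonium.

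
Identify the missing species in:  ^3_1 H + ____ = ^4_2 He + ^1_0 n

deuteron

Conserve mass number: 3 + A = 4 + 1, so A = 2.
Conserve atomic number: 1 + Z = 2 + 0, so Z = 1.
A = 2 and Z = 1 is ^2_1 H — a deuteron.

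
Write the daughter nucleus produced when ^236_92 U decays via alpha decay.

Alpha decay: mass number changes by -4, atomic number by -2.
A: 236 − 4 = 232; Z: 92 − 2 = 90.
Z = 90 is thorium, so the daughter is ^232_90 Th.

Th-232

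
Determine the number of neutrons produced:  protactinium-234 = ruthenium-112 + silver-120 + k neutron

2

Conserve mass number: 234 = 112 + 120 + k, so k = 234 − 232 = 2.
Check atomic number: 91 = 44 + 47 + 0 = 91. ✓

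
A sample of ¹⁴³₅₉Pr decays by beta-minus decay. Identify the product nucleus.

Nd-143

Beta-minus decay: mass number changes by +0, atomic number by +1.
A: 143 = 143; Z: 59 + 1 = 60.
Z = 60 is neodymium, so the daughter is ¹⁴³₆₀Nd.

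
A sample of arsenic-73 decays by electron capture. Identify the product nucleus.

Electron capture: mass number changes by +0, atomic number by -1.
A: 73 = 73; Z: 33 − 1 = 32.
Z = 32 is germanium, so the daughter is germanium-73.

Ge-73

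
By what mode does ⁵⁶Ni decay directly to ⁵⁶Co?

beta-plus decay or electron capture

ΔA = 56 − 56 = 0; ΔZ = 27 − 28 = -1.
A is unchanged and Z drops by 1 — a proton has become a neutron (β⁺ emission or electron capture).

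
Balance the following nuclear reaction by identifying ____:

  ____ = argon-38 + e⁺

Conserve mass number: A = 38 + 0, so A = 38.
Conserve atomic number: Z = 18 + 1, so Z = 19.
Z = 19 is potassium, so the species is potassium-38.

K-38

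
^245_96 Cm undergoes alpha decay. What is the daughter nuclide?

Alpha decay: mass number changes by -4, atomic number by -2.
A: 245 − 4 = 241; Z: 96 − 2 = 94.
Z = 94 is plutonium, so the daughter is ^241_94 Pu.

Pu-241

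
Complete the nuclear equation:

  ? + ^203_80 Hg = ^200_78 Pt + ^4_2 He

Conserve mass number: A + 203 = 200 + 4, so A = 1.
Conserve atomic number: Z + 80 = 78 + 2, so Z = 0.
A = 1 and Z = 0 is ^1_0 n — a neutron.

neutron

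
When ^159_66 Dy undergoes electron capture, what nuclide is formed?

Electron capture: mass number changes by +0, atomic number by -1.
A: 159 = 159; Z: 66 − 1 = 65.
Z = 65 is terbium, so the daughter is ^159_65 Tb.

Tb-159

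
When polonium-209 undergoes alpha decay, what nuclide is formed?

Alpha decay: mass number changes by -4, atomic number by -2.
A: 209 − 4 = 205; Z: 84 − 2 = 82.
Z = 82 is lead, so the daughter is lead-205.

Pb-205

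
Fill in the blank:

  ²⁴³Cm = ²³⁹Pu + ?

Conserve mass number: 243 = 239 + A, so A = 4.
Conserve atomic number: 96 = 94 + Z, so Z = 2.
A = 4 and Z = 2 is ⁴He — an alpha particle.

alpha particle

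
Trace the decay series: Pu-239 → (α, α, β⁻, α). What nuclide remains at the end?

Ac-227

Start: (A, Z) = (239, 94).
After α: (235, 92).
After α: (231, 90).
After β⁻: (231, 91).
After α: (227, 89).
Z = 89 is actinium.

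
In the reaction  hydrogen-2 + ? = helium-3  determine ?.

Conserve mass number: 2 + A = 3, so A = 1.
Conserve atomic number: 1 + Z = 2, so Z = 1.
A = 1 and Z = 1 is hydrogen-1 — a proton.

proton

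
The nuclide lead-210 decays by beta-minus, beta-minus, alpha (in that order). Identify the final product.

Pb-206

Start: (A, Z) = (210, 82).
After β⁻: (210, 83).
After β⁻: (210, 84).
After α: (206, 82).
Z = 82 is lead.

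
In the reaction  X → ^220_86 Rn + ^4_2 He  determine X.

Ra-224

Conserve mass number: A = 220 + 4, so A = 224.
Conserve atomic number: Z = 86 + 2, so Z = 88.
Z = 88 is radium, so the species is ^224_88 Ra.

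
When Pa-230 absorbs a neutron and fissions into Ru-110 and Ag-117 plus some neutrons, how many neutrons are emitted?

4

Conserve mass number: 231 = 110 + 117 + k, so k = 231 − 227 = 4.
Check atomic number: 91 = 44 + 47 + 0 = 91. ✓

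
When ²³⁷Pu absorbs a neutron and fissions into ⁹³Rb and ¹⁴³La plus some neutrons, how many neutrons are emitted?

Conserve mass number: 238 = 93 + 143 + k, so k = 238 − 236 = 2.
Check atomic number: 94 = 37 + 57 + 0 = 94. ✓

2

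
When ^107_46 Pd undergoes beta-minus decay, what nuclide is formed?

Ag-107

Beta-minus decay: mass number changes by +0, atomic number by +1.
A: 107 = 107; Z: 46 + 1 = 47.
Z = 47 is silver, so the daughter is ^107_47 Ag.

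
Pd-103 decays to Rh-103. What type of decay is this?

beta-plus decay or electron capture

ΔA = 103 − 103 = 0; ΔZ = 45 − 46 = -1.
A is unchanged and Z drops by 1 — a proton has become a neutron (β⁺ emission or electron capture).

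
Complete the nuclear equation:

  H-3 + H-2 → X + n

Conserve mass number: 3 + 2 = A + 1, so A = 4.
Conserve atomic number: 1 + 1 = Z + 0, so Z = 2.
A = 4 and Z = 2 is He-4 — an alpha particle.

He-4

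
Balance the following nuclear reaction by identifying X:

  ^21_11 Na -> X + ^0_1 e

Ne-21

Conserve mass number: 21 = A + 0, so A = 21.
Conserve atomic number: 11 = Z + 1, so Z = 10.
Z = 10 is neon, so the species is ^21_10 Ne.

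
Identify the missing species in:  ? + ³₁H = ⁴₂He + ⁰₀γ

proton

Conserve mass number: A + 3 = 4 + 0, so A = 1.
Conserve atomic number: Z + 1 = 2 + 0, so Z = 1.
A = 1 and Z = 1 is ¹₁H — a proton.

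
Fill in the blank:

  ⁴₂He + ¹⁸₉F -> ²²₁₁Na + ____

Conserve mass number: 4 + 18 = 22 + A, so A = 0.
Conserve atomic number: 2 + 9 = 11 + Z, so Z = 0.
A = 0 and Z = 0 is ⁰₀γ — a gamma ray.

gamma ray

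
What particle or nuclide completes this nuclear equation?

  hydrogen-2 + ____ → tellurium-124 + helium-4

I-126

Conserve mass number: 2 + A = 124 + 4, so A = 126.
Conserve atomic number: 1 + Z = 52 + 2, so Z = 53.
Z = 53 is iodine, so the species is iodine-126.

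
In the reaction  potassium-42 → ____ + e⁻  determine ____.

Conserve mass number: 42 = A + 0, so A = 42.
Conserve atomic number: 19 = Z − 1, so Z = 20.
Z = 20 is calcium, so the species is calcium-42.

Ca-42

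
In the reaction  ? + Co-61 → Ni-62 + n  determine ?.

deuteron

Conserve mass number: A + 61 = 62 + 1, so A = 2.
Conserve atomic number: Z + 27 = 28 + 0, so Z = 1.
A = 2 and Z = 1 is H-2 — a deuteron.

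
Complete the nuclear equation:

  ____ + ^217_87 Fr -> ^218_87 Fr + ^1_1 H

Conserve mass number: A + 217 = 218 + 1, so A = 2.
Conserve atomic number: Z + 87 = 87 + 1, so Z = 1.
A = 2 and Z = 1 is ^2_1 H — a deuteron.

deuteron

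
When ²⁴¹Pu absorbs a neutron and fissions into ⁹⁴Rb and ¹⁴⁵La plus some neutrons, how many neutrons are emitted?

Conserve mass number: 242 = 94 + 145 + k, so k = 242 − 239 = 3.
Check atomic number: 94 = 37 + 57 + 0 = 94. ✓

3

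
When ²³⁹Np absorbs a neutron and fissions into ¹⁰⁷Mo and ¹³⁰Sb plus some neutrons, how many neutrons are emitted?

3

Conserve mass number: 240 = 107 + 130 + k, so k = 240 − 237 = 3.
Check atomic number: 93 = 42 + 51 + 0 = 93. ✓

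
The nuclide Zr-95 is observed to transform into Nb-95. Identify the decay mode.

beta-minus decay

ΔA = 95 − 95 = 0; ΔZ = 41 − 40 = +1.
A is unchanged and Z rises by 1 — a neutron has become a proton (β⁻ decay).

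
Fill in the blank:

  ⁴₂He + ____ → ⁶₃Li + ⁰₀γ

deuteron

Conserve mass number: 4 + A = 6 + 0, so A = 2.
Conserve atomic number: 2 + Z = 3 + 0, so Z = 1.
A = 2 and Z = 1 is ²₁H — a deuteron.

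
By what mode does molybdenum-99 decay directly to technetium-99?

beta-minus decay

ΔA = 99 − 99 = 0; ΔZ = 43 − 42 = +1.
A is unchanged and Z rises by 1 — a neutron has become a proton (β⁻ decay).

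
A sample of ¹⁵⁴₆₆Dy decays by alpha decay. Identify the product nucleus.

Alpha decay: mass number changes by -4, atomic number by -2.
A: 154 − 4 = 150; Z: 66 − 2 = 64.
Z = 64 is gadolinium, so the daughter is ¹⁵⁰₆₄Gd.

Gd-150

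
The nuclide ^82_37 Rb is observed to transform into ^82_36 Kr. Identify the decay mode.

ΔA = 82 − 82 = 0; ΔZ = 36 − 37 = -1.
A is unchanged and Z drops by 1 — a proton has become a neutron (β⁺ emission or electron capture).

beta-plus decay or electron capture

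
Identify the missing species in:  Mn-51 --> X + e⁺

Conserve mass number: 51 = A + 0, so A = 51.
Conserve atomic number: 25 = Z + 1, so Z = 24.
Z = 24 is chromium, so the species is Cr-51.

Cr-51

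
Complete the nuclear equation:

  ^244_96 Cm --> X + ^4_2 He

Pu-240

Conserve mass number: 244 = A + 4, so A = 240.
Conserve atomic number: 96 = Z + 2, so Z = 94.
Z = 94 is plutonium, so the species is ^240_94 Pu.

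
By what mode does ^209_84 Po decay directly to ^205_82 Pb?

ΔA = 205 − 209 = -4; ΔZ = 82 − 84 = -2.
A drops by 4 and Z drops by 2 — the signature of alpha emission.

alpha decay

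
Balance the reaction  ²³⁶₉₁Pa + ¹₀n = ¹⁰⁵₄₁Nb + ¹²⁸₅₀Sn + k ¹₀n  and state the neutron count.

Conserve mass number: 237 = 105 + 128 + k, so k = 237 − 233 = 4.
Check atomic number: 91 = 41 + 50 + 0 = 91. ✓

4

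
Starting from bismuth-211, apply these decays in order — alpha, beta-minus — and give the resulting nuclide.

Pb-207

Start: (A, Z) = (211, 83).
After α: (207, 81).
After β⁻: (207, 82).
Z = 82 is lead.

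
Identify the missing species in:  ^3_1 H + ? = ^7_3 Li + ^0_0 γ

Conserve mass number: 3 + A = 7 + 0, so A = 4.
Conserve atomic number: 1 + Z = 3 + 0, so Z = 2.
A = 4 and Z = 2 is ^4_2 He — an alpha particle.

alpha particle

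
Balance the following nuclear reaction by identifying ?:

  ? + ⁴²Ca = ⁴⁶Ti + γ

Conserve mass number: A + 42 = 46 + 0, so A = 4.
Conserve atomic number: Z + 20 = 22 + 0, so Z = 2.
A = 4 and Z = 2 is ⁴He — an alpha particle.

alpha particle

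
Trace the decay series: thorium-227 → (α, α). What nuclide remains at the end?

Start: (A, Z) = (227, 90).
After α: (223, 88).
After α: (219, 86).
Z = 86 is radon.

Rn-219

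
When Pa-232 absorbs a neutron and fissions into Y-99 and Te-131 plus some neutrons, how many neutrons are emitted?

Conserve mass number: 233 = 99 + 131 + k, so k = 233 − 230 = 3.
Check atomic number: 91 = 39 + 52 + 0 = 91. ✓

3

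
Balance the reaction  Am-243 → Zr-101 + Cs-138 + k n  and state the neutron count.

4

Conserve mass number: 243 = 101 + 138 + k, so k = 243 − 239 = 4.
Check atomic number: 95 = 40 + 55 + 0 = 95. ✓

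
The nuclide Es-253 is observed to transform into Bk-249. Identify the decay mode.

ΔA = 249 − 253 = -4; ΔZ = 97 − 99 = -2.
A drops by 4 and Z drops by 2 — the signature of alpha emission.

alpha decay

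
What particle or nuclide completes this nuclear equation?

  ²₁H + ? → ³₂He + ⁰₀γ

Conserve mass number: 2 + A = 3 + 0, so A = 1.
Conserve atomic number: 1 + Z = 2 + 0, so Z = 1.
A = 1 and Z = 1 is ¹₁H — a proton.

proton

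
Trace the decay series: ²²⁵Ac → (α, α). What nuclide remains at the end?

Start: (A, Z) = (225, 89).
After α: (221, 87).
After α: (217, 85).
Z = 85 is astatine.

At-217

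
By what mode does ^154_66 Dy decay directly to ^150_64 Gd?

ΔA = 150 − 154 = -4; ΔZ = 64 − 66 = -2.
A drops by 4 and Z drops by 2 — the signature of alpha emission.

alpha decay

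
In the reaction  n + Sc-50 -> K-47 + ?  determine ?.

alpha particle

Conserve mass number: 1 + 50 = 47 + A, so A = 4.
Conserve atomic number: 0 + 21 = 19 + Z, so Z = 2.
A = 4 and Z = 2 is He-4 — an alpha particle.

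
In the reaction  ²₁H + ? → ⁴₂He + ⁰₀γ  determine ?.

Conserve mass number: 2 + A = 4 + 0, so A = 2.
Conserve atomic number: 1 + Z = 2 + 0, so Z = 1.
A = 2 and Z = 1 is ²₁H — a deuteron.

deuteron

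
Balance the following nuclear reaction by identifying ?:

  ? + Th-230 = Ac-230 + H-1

neutron

Conserve mass number: A + 230 = 230 + 1, so A = 1.
Conserve atomic number: Z + 90 = 89 + 1, so Z = 0.
A = 1 and Z = 0 is n — a neutron.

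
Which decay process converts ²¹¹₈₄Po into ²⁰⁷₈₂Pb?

alpha decay

ΔA = 207 − 211 = -4; ΔZ = 82 − 84 = -2.
A drops by 4 and Z drops by 2 — the signature of alpha emission.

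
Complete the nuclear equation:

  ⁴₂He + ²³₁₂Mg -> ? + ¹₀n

Conserve mass number: 4 + 23 = A + 1, so A = 26.
Conserve atomic number: 2 + 12 = Z + 0, so Z = 14.
Z = 14 is silicon, so the species is ²⁶₁₄Si.

Si-26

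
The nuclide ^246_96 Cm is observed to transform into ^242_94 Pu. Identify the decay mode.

alpha decay

ΔA = 242 − 246 = -4; ΔZ = 94 − 96 = -2.
A drops by 4 and Z drops by 2 — the signature of alpha emission.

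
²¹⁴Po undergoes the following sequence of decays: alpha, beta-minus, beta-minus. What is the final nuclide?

Start: (A, Z) = (214, 84).
After α: (210, 82).
After β⁻: (210, 83).
After β⁻: (210, 84).
Z = 84 is polonium.

Po-210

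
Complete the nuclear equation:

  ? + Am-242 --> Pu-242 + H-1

Conserve mass number: A + 242 = 242 + 1, so A = 1.
Conserve atomic number: Z + 95 = 94 + 1, so Z = 0.
A = 1 and Z = 0 is n — a neutron.

neutron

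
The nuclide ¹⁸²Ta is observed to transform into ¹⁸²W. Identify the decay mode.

ΔA = 182 − 182 = 0; ΔZ = 74 − 73 = +1.
A is unchanged and Z rises by 1 — a neutron has become a proton (β⁻ decay).

beta-minus decay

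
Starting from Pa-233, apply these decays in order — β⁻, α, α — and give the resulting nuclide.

Ra-225

Start: (A, Z) = (233, 91).
After β⁻: (233, 92).
After α: (229, 90).
After α: (225, 88).
Z = 88 is radium.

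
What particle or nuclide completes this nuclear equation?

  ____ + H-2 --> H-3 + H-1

Conserve mass number: A + 2 = 3 + 1, so A = 2.
Conserve atomic number: Z + 1 = 1 + 1, so Z = 1.
A = 2 and Z = 1 is H-2 — a deuteron.

deuteron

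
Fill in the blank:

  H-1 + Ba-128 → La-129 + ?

Conserve mass number: 1 + 128 = 129 + A, so A = 0.
Conserve atomic number: 1 + 56 = 57 + Z, so Z = 0.
A = 0 and Z = 0 is γ — a gamma ray.

gamma ray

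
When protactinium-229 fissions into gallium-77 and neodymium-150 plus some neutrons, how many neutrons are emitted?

2

Conserve mass number: 229 = 77 + 150 + k, so k = 229 − 227 = 2.
Check atomic number: 91 = 31 + 60 + 0 = 91. ✓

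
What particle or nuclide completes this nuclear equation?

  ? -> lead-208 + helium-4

Conserve mass number: A = 208 + 4, so A = 212.
Conserve atomic number: Z = 82 + 2, so Z = 84.
Z = 84 is polonium, so the species is polonium-212.

Po-212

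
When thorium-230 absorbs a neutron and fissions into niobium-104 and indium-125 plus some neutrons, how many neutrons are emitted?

Conserve mass number: 231 = 104 + 125 + k, so k = 231 − 229 = 2.
Check atomic number: 90 = 41 + 49 + 0 = 90. ✓

2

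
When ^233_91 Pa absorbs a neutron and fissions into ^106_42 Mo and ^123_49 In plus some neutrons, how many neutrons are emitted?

5

Conserve mass number: 234 = 106 + 123 + k, so k = 234 − 229 = 5.
Check atomic number: 91 = 42 + 49 + 0 = 91. ✓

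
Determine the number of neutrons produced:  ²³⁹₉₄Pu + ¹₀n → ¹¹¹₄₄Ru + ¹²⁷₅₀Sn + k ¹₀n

Conserve mass number: 240 = 111 + 127 + k, so k = 240 − 238 = 2.
Check atomic number: 94 = 44 + 50 + 0 = 94. ✓

2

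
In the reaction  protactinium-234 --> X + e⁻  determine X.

U-234

Conserve mass number: 234 = A + 0, so A = 234.
Conserve atomic number: 91 = Z − 1, so Z = 92.
Z = 92 is uranium, so the species is uranium-234.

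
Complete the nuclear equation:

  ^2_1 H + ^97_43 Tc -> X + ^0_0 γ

Ru-99

Conserve mass number: 2 + 97 = A + 0, so A = 99.
Conserve atomic number: 1 + 43 = Z + 0, so Z = 44.
Z = 44 is ruthenium, so the species is ^99_44 Ru.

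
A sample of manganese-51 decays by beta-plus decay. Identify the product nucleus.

Cr-51

Beta-plus decay: mass number changes by +0, atomic number by -1.
A: 51 = 51; Z: 25 − 1 = 24.
Z = 24 is chromium, so the daughter is chromium-51.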